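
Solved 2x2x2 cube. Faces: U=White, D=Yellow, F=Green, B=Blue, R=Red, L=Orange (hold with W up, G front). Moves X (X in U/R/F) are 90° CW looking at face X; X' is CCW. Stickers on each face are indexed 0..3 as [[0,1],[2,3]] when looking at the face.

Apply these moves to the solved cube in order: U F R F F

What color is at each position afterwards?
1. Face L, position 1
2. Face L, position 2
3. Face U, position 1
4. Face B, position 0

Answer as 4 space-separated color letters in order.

After move 1 (U): U=WWWW F=RRGG R=BBRR B=OOBB L=GGOO
After move 2 (F): F=GRGR U=WWOG R=WBWR D=RBYY L=GYOY
After move 3 (R): R=WWRB U=WROR F=GBGY D=RBYO B=GOWB
After move 4 (F): F=GGYB U=WRYY R=OWRB D=RWYO L=GROB
After move 5 (F): F=YGBG U=WRBR R=YWYB D=ROYO L=GROW
Query 1: L[1] = R
Query 2: L[2] = O
Query 3: U[1] = R
Query 4: B[0] = G

Answer: R O R G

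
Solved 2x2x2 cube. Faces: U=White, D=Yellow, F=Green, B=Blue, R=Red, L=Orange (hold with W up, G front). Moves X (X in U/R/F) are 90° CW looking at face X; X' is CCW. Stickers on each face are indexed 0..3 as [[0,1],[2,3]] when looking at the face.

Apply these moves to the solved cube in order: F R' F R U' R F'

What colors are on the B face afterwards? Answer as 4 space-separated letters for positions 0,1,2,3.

Answer: Y O W B

Derivation:
After move 1 (F): F=GGGG U=WWOO R=WRWR D=RRYY L=OYOY
After move 2 (R'): R=RRWW U=WBOB F=GWGO D=RGYG B=YBRB
After move 3 (F): F=GGOW U=WBYY R=ORBW D=WRYG L=OROG
After move 4 (R): R=BOWR U=WGYW F=GROG D=WRYY B=YBBB
After move 5 (U'): U=GWWY F=OROG R=GRWR B=BOBB L=YBOG
After move 6 (R): R=WGRR U=GRWG F=OROY D=WBYB B=YOWB
After move 7 (F'): F=RYOO U=GRWR R=BGWR D=BGYB L=YGOW
Query: B face = YOWB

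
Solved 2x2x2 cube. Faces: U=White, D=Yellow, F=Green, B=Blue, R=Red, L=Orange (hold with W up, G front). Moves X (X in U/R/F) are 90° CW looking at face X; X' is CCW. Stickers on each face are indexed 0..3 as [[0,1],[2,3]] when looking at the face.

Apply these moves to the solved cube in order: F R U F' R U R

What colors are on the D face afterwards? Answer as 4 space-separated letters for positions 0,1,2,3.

Answer: R W Y G

Derivation:
After move 1 (F): F=GGGG U=WWOO R=WRWR D=RRYY L=OYOY
After move 2 (R): R=WWRR U=WGOG F=GRGY D=RBYB B=OBWB
After move 3 (U): U=OWGG F=WWGY R=OBRR B=OYWB L=GROY
After move 4 (F'): F=WYWG U=OWOR R=BBRR D=RYYB L=GGOG
After move 5 (R): R=RBRB U=OYOG F=WYWB D=RWYO B=RYWB
After move 6 (U): U=OOGY F=RBWB R=RYRB B=GGWB L=WYOG
After move 7 (R): R=RRBY U=OBGB F=RWWO D=RWYG B=YGOB
Query: D face = RWYG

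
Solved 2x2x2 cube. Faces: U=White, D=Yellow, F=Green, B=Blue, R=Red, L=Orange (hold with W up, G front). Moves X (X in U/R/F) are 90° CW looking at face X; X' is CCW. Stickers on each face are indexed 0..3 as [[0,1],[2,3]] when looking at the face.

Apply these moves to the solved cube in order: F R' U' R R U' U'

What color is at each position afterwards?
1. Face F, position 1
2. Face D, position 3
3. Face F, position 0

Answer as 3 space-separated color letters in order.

After move 1 (F): F=GGGG U=WWOO R=WRWR D=RRYY L=OYOY
After move 2 (R'): R=RRWW U=WBOB F=GWGO D=RGYG B=YBRB
After move 3 (U'): U=BBWO F=OYGO R=GWWW B=RRRB L=YBOY
After move 4 (R): R=WGWW U=BYWO F=OGGG D=RRYR B=ORBB
After move 5 (R): R=WWWG U=BGWG F=ORGR D=RBYO B=ORYB
After move 6 (U'): U=GGBW F=YBGR R=ORWG B=WWYB L=OROY
After move 7 (U'): U=GWGB F=ORGR R=YBWG B=ORYB L=WWOY
Query 1: F[1] = R
Query 2: D[3] = O
Query 3: F[0] = O

Answer: R O O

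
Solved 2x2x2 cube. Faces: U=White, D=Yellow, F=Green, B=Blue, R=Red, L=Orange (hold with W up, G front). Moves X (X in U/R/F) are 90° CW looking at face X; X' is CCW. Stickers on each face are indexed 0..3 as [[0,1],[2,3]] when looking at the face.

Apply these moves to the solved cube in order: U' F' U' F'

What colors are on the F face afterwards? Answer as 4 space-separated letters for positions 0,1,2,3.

After move 1 (U'): U=WWWW F=OOGG R=GGRR B=RRBB L=BBOO
After move 2 (F'): F=OGOG U=WWGR R=YGYR D=BOYY L=BWOW
After move 3 (U'): U=WRWG F=BWOG R=OGYR B=YGBB L=RROW
After move 4 (F'): F=WGBO U=WROY R=OGBR D=RWYY L=RGOW
Query: F face = WGBO

Answer: W G B O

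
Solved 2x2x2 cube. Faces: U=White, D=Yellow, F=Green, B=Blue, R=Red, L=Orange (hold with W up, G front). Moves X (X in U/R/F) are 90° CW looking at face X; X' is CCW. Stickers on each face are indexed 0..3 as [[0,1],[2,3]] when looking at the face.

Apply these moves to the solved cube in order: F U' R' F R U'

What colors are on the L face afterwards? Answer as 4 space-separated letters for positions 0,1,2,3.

Answer: B R O Y

Derivation:
After move 1 (F): F=GGGG U=WWOO R=WRWR D=RRYY L=OYOY
After move 2 (U'): U=WOWO F=OYGG R=GGWR B=WRBB L=BBOY
After move 3 (R'): R=GRGW U=WBWW F=OOGO D=RYYG B=YRRB
After move 4 (F): F=GOOO U=WBYB R=WRWW D=GGYG L=BROY
After move 5 (R): R=WWWR U=WOYO F=GGOG D=GRYY B=BRBB
After move 6 (U'): U=OOWY F=BROG R=GGWR B=WWBB L=BROY
Query: L face = BROY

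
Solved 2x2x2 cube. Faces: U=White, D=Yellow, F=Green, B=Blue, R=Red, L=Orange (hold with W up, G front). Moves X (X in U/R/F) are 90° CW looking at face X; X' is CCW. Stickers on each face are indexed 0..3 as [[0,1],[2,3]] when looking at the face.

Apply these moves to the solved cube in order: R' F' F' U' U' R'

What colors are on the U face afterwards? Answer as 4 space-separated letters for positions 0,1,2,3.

After move 1 (R'): R=RRRR U=WBWB F=GWGW D=YGYG B=YBYB
After move 2 (F'): F=WWGG U=WBRR R=GRYR D=OOYG L=OBOW
After move 3 (F'): F=WGWG U=WBGY R=OROR D=BWYG L=OROR
After move 4 (U'): U=BYWG F=ORWG R=WGOR B=ORYB L=YBOR
After move 5 (U'): U=YGBW F=YBWG R=OROR B=WGYB L=OROR
After move 6 (R'): R=RROO U=YYBW F=YGWW D=BBYG B=GGWB
Query: U face = YYBW

Answer: Y Y B W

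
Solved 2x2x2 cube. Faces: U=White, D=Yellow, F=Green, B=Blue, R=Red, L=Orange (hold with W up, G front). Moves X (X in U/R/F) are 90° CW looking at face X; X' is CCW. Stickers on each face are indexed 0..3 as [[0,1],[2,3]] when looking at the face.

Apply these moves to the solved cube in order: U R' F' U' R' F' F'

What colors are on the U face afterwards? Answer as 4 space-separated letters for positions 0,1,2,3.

After move 1 (U): U=WWWW F=RRGG R=BBRR B=OOBB L=GGOO
After move 2 (R'): R=BRBR U=WBWO F=RWGW D=YRYG B=YOYB
After move 3 (F'): F=WWRG U=WBBB R=RRYR D=GOYG L=GOOW
After move 4 (U'): U=BBWB F=GORG R=WWYR B=RRYB L=YOOW
After move 5 (R'): R=WRWY U=BYWR F=GBRB D=GOYG B=GROB
After move 6 (F'): F=BBGR U=BYWW R=ORGY D=OWYG L=YROW
After move 7 (F'): F=BRBG U=BYOG R=WROY D=RWYG L=YWOW
Query: U face = BYOG

Answer: B Y O G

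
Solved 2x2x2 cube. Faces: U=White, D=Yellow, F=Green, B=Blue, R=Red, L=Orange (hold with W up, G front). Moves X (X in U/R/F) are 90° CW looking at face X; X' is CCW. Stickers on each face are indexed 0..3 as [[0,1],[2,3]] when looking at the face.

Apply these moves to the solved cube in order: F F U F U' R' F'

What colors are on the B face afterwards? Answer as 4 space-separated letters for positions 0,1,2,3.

After move 1 (F): F=GGGG U=WWOO R=WRWR D=RRYY L=OYOY
After move 2 (F): F=GGGG U=WWYY R=OROR D=WWYY L=OROR
After move 3 (U): U=YWYW F=ORGG R=BBOR B=ORBB L=GGOR
After move 4 (F): F=GOGR U=YWRG R=YBWR D=OBYY L=GWOW
After move 5 (U'): U=WGYR F=GWGR R=GOWR B=YBBB L=OROW
After move 6 (R'): R=ORGW U=WBYY F=GGGR D=OWYR B=YBBB
After move 7 (F'): F=GRGG U=WBOG R=WROW D=RWYR L=OYOY
Query: B face = YBBB

Answer: Y B B B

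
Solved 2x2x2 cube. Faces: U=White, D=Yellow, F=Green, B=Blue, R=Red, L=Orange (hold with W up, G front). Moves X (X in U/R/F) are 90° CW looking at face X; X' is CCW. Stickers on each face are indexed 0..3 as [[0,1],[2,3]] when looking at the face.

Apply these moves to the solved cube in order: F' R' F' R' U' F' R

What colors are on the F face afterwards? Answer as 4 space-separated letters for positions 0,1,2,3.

Answer: B R O G

Derivation:
After move 1 (F'): F=GGGG U=WWRR R=YRYR D=OOYY L=OWOW
After move 2 (R'): R=RRYY U=WBRB F=GWGR D=OGYG B=YBOB
After move 3 (F'): F=WRGG U=WBRY R=GROY D=WWYG L=OBOR
After move 4 (R'): R=RYGO U=WORY F=WBGY D=WRYG B=GBWB
After move 5 (U'): U=OYWR F=OBGY R=WBGO B=RYWB L=GBOR
After move 6 (F'): F=BYOG U=OYWG R=RBWO D=BRYG L=GROW
After move 7 (R): R=WROB U=OYWG F=BROG D=BWYR B=GYYB
Query: F face = BROG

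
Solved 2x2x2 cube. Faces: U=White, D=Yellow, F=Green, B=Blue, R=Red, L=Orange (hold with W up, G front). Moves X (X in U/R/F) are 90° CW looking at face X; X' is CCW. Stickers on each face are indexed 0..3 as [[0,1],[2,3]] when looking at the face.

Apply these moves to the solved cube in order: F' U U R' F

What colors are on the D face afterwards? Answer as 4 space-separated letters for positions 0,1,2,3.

After move 1 (F'): F=GGGG U=WWRR R=YRYR D=OOYY L=OWOW
After move 2 (U): U=RWRW F=YRGG R=BBYR B=OWBB L=GGOW
After move 3 (U): U=RRWW F=BBGG R=OWYR B=GGBB L=YROW
After move 4 (R'): R=WROY U=RBWG F=BRGW D=OBYG B=YGOB
After move 5 (F): F=GBWR U=RBWR R=WRGY D=OWYG L=YOOB
Query: D face = OWYG

Answer: O W Y G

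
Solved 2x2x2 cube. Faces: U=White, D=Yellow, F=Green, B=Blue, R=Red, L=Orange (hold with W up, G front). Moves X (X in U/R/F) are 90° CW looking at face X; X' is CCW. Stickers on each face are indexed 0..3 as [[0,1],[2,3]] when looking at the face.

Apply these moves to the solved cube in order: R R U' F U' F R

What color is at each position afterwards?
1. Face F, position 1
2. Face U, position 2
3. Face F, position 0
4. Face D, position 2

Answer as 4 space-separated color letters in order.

Answer: G W B Y

Derivation:
After move 1 (R): R=RRRR U=WGWG F=GYGY D=YBYB B=WBWB
After move 2 (R): R=RRRR U=WYWY F=GBGB D=YWYW B=GBGB
After move 3 (U'): U=YYWW F=OOGB R=GBRR B=RRGB L=GBOO
After move 4 (F): F=GOBO U=YYOB R=WBWR D=RGYW L=GYOW
After move 5 (U'): U=YBYO F=GYBO R=GOWR B=WBGB L=RROW
After move 6 (F): F=BGOY U=YBWR R=YOOR D=WGYW L=RROG
After move 7 (R): R=OYRO U=YGWY F=BGOW D=WGYW B=RBBB
Query 1: F[1] = G
Query 2: U[2] = W
Query 3: F[0] = B
Query 4: D[2] = Y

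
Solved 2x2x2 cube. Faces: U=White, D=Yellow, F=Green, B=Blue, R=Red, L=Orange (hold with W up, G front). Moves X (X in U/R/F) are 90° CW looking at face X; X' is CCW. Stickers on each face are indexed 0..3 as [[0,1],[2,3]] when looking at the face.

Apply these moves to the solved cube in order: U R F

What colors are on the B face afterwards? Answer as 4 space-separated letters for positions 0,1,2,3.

After move 1 (U): U=WWWW F=RRGG R=BBRR B=OOBB L=GGOO
After move 2 (R): R=RBRB U=WRWG F=RYGY D=YBYO B=WOWB
After move 3 (F): F=GRYY U=WROG R=WBGB D=RRYO L=GYOB
Query: B face = WOWB

Answer: W O W B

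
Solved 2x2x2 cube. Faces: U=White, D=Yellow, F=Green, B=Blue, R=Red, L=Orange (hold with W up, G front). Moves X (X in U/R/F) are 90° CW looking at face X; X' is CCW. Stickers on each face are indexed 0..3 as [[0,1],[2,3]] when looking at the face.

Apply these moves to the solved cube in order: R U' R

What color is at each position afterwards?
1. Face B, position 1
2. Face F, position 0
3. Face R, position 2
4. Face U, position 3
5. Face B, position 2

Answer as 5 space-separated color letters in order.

After move 1 (R): R=RRRR U=WGWG F=GYGY D=YBYB B=WBWB
After move 2 (U'): U=GGWW F=OOGY R=GYRR B=RRWB L=WBOO
After move 3 (R): R=RGRY U=GOWY F=OBGB D=YWYR B=WRGB
Query 1: B[1] = R
Query 2: F[0] = O
Query 3: R[2] = R
Query 4: U[3] = Y
Query 5: B[2] = G

Answer: R O R Y G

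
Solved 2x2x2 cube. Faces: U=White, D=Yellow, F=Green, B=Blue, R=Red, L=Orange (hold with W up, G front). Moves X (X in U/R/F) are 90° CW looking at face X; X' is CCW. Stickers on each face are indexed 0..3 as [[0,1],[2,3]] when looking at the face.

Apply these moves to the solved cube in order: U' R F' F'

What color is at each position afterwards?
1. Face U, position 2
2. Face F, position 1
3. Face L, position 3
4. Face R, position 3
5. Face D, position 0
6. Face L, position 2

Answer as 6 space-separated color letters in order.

Answer: B G R G G O

Derivation:
After move 1 (U'): U=WWWW F=OOGG R=GGRR B=RRBB L=BBOO
After move 2 (R): R=RGRG U=WOWG F=OYGY D=YBYR B=WRWB
After move 3 (F'): F=YYOG U=WORR R=BGYG D=BOYR L=BGOW
After move 4 (F'): F=YGYO U=WOBY R=OGBG D=GWYR L=BROR
Query 1: U[2] = B
Query 2: F[1] = G
Query 3: L[3] = R
Query 4: R[3] = G
Query 5: D[0] = G
Query 6: L[2] = O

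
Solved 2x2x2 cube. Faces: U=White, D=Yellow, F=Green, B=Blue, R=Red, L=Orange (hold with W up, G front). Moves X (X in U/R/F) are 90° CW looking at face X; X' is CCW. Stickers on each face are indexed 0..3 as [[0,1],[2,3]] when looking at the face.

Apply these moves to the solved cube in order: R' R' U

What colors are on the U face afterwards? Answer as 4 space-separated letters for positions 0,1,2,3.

After move 1 (R'): R=RRRR U=WBWB F=GWGW D=YGYG B=YBYB
After move 2 (R'): R=RRRR U=WYWY F=GBGB D=YWYW B=GBGB
After move 3 (U): U=WWYY F=RRGB R=GBRR B=OOGB L=GBOO
Query: U face = WWYY

Answer: W W Y Y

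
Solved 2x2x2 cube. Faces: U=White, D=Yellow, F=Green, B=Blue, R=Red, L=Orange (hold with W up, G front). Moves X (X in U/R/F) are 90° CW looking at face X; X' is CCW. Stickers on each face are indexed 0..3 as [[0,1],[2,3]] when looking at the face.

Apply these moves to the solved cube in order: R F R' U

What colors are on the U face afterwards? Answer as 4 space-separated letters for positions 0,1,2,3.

After move 1 (R): R=RRRR U=WGWG F=GYGY D=YBYB B=WBWB
After move 2 (F): F=GGYY U=WGOO R=WRGR D=RRYB L=OYOB
After move 3 (R'): R=RRWG U=WWOW F=GGYO D=RGYY B=BBRB
After move 4 (U): U=OWWW F=RRYO R=BBWG B=OYRB L=GGOB
Query: U face = OWWW

Answer: O W W W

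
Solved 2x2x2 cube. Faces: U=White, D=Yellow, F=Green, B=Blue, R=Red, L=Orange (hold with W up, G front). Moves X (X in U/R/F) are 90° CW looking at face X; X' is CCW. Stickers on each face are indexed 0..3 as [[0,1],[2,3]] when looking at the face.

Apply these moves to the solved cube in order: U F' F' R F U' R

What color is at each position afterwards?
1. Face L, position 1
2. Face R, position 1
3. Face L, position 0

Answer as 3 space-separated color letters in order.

Answer: O R Y

Derivation:
After move 1 (U): U=WWWW F=RRGG R=BBRR B=OOBB L=GGOO
After move 2 (F'): F=RGRG U=WWBR R=YBYR D=GOYY L=GWOW
After move 3 (F'): F=GGRR U=WWYY R=OBGR D=WWYY L=GROB
After move 4 (R): R=GORB U=WGYR F=GWRY D=WBYO B=YOWB
After move 5 (F): F=RGYW U=WGBR R=YORB D=RGYO L=GWOB
After move 6 (U'): U=GRWB F=GWYW R=RGRB B=YOWB L=YOOB
After move 7 (R): R=RRBG U=GWWW F=GGYO D=RWYY B=BORB
Query 1: L[1] = O
Query 2: R[1] = R
Query 3: L[0] = Y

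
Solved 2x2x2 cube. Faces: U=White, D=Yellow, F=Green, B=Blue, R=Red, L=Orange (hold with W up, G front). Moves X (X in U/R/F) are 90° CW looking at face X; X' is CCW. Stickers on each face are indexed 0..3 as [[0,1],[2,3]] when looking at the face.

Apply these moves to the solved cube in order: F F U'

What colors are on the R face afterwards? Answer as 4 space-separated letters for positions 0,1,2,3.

Answer: G G O R

Derivation:
After move 1 (F): F=GGGG U=WWOO R=WRWR D=RRYY L=OYOY
After move 2 (F): F=GGGG U=WWYY R=OROR D=WWYY L=OROR
After move 3 (U'): U=WYWY F=ORGG R=GGOR B=ORBB L=BBOR
Query: R face = GGOR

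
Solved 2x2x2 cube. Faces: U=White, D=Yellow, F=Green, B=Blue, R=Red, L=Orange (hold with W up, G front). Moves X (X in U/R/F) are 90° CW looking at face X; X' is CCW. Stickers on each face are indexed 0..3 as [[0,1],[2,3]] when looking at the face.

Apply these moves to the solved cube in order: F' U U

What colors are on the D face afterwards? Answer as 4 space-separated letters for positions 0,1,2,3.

Answer: O O Y Y

Derivation:
After move 1 (F'): F=GGGG U=WWRR R=YRYR D=OOYY L=OWOW
After move 2 (U): U=RWRW F=YRGG R=BBYR B=OWBB L=GGOW
After move 3 (U): U=RRWW F=BBGG R=OWYR B=GGBB L=YROW
Query: D face = OOYY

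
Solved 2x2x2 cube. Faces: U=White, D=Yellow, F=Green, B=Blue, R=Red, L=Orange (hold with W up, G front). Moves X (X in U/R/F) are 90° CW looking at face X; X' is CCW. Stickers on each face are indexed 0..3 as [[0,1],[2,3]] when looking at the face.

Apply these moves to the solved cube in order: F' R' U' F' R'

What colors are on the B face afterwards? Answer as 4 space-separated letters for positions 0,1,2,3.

Answer: G R W B

Derivation:
After move 1 (F'): F=GGGG U=WWRR R=YRYR D=OOYY L=OWOW
After move 2 (R'): R=RRYY U=WBRB F=GWGR D=OGYG B=YBOB
After move 3 (U'): U=BBWR F=OWGR R=GWYY B=RROB L=YBOW
After move 4 (F'): F=WROG U=BBGY R=GWOY D=BWYG L=YROW
After move 5 (R'): R=WYGO U=BOGR F=WBOY D=BRYG B=GRWB
Query: B face = GRWB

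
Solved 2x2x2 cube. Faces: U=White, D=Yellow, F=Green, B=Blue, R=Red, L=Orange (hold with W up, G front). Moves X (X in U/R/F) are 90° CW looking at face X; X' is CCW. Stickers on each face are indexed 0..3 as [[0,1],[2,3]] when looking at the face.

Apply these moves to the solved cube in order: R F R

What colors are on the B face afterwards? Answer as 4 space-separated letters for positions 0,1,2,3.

After move 1 (R): R=RRRR U=WGWG F=GYGY D=YBYB B=WBWB
After move 2 (F): F=GGYY U=WGOO R=WRGR D=RRYB L=OYOB
After move 3 (R): R=GWRR U=WGOY F=GRYB D=RWYW B=OBGB
Query: B face = OBGB

Answer: O B G B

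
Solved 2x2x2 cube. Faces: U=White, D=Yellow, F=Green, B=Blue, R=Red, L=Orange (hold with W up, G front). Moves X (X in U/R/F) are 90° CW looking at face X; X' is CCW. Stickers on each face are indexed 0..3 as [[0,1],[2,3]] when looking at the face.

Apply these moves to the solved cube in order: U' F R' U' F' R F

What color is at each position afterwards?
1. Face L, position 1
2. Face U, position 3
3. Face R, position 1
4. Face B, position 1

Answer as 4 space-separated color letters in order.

Answer: R O O R

Derivation:
After move 1 (U'): U=WWWW F=OOGG R=GGRR B=RRBB L=BBOO
After move 2 (F): F=GOGO U=WWOB R=WGWR D=RGYY L=BYOY
After move 3 (R'): R=GRWW U=WBOR F=GWGB D=ROYO B=YRGB
After move 4 (U'): U=BRWO F=BYGB R=GWWW B=GRGB L=YROY
After move 5 (F'): F=YBBG U=BRGW R=OWRW D=RYYO L=YOOW
After move 6 (R): R=ROWW U=BBGG F=YYBO D=RGYG B=WRRB
After move 7 (F): F=BYOY U=BBWO R=GOGW D=WRYG L=YROG
Query 1: L[1] = R
Query 2: U[3] = O
Query 3: R[1] = O
Query 4: B[1] = R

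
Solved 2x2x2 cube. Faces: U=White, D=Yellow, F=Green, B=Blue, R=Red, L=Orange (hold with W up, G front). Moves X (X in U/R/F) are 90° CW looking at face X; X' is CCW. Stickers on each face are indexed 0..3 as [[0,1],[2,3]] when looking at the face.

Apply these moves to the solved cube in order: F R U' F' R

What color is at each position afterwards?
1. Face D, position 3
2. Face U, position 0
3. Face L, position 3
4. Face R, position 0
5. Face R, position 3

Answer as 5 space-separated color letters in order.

Answer: W G W R R

Derivation:
After move 1 (F): F=GGGG U=WWOO R=WRWR D=RRYY L=OYOY
After move 2 (R): R=WWRR U=WGOG F=GRGY D=RBYB B=OBWB
After move 3 (U'): U=GGWO F=OYGY R=GRRR B=WWWB L=OBOY
After move 4 (F'): F=YYOG U=GGGR R=BRRR D=BYYB L=OOOW
After move 5 (R): R=RBRR U=GYGG F=YYOB D=BWYW B=RWGB
Query 1: D[3] = W
Query 2: U[0] = G
Query 3: L[3] = W
Query 4: R[0] = R
Query 5: R[3] = R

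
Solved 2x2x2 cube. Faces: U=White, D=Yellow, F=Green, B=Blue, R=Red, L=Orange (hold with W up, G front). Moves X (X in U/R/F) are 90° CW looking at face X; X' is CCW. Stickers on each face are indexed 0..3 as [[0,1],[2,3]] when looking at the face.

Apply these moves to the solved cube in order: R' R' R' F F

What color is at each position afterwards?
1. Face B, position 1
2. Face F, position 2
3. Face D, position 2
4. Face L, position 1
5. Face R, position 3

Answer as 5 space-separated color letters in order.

Answer: B Y Y R R

Derivation:
After move 1 (R'): R=RRRR U=WBWB F=GWGW D=YGYG B=YBYB
After move 2 (R'): R=RRRR U=WYWY F=GBGB D=YWYW B=GBGB
After move 3 (R'): R=RRRR U=WGWG F=GYGY D=YBYB B=WBWB
After move 4 (F): F=GGYY U=WGOO R=WRGR D=RRYB L=OYOB
After move 5 (F): F=YGYG U=WGBY R=OROR D=GWYB L=OROR
Query 1: B[1] = B
Query 2: F[2] = Y
Query 3: D[2] = Y
Query 4: L[1] = R
Query 5: R[3] = R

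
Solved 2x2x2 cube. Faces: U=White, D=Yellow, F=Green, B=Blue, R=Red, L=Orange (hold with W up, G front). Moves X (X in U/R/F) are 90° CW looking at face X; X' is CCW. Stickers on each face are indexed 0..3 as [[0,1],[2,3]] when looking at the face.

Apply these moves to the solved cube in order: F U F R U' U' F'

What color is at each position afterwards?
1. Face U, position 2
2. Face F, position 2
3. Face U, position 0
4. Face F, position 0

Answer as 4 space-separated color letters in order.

Answer: G G R Y

Derivation:
After move 1 (F): F=GGGG U=WWOO R=WRWR D=RRYY L=OYOY
After move 2 (U): U=OWOW F=WRGG R=BBWR B=OYBB L=GGOY
After move 3 (F): F=GWGR U=OWYG R=OBWR D=WBYY L=GROR
After move 4 (R): R=WORB U=OWYR F=GBGY D=WBYO B=GYWB
After move 5 (U'): U=WROY F=GRGY R=GBRB B=WOWB L=GYOR
After move 6 (U'): U=RYWO F=GYGY R=GRRB B=GBWB L=WOOR
After move 7 (F'): F=YYGG U=RYGR R=BRWB D=ORYO L=WOOW
Query 1: U[2] = G
Query 2: F[2] = G
Query 3: U[0] = R
Query 4: F[0] = Y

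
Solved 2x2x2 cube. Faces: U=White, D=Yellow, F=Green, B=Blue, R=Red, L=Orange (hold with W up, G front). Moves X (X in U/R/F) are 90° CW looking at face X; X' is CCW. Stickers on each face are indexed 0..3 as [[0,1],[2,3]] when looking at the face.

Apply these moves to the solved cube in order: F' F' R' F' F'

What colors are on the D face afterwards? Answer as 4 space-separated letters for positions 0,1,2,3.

After move 1 (F'): F=GGGG U=WWRR R=YRYR D=OOYY L=OWOW
After move 2 (F'): F=GGGG U=WWYY R=OROR D=WWYY L=OROR
After move 3 (R'): R=RROO U=WBYB F=GWGY D=WGYG B=YBWB
After move 4 (F'): F=WYGG U=WBRO R=GRWO D=RRYG L=OBOY
After move 5 (F'): F=YGWG U=WBGW R=RRRO D=BYYG L=OOOR
Query: D face = BYYG

Answer: B Y Y G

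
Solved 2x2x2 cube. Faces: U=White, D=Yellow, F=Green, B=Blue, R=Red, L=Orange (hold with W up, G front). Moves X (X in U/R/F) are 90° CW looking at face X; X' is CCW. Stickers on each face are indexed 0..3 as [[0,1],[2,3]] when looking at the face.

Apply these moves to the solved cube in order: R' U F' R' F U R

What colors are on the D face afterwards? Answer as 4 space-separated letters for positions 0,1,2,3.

Answer: G O Y G

Derivation:
After move 1 (R'): R=RRRR U=WBWB F=GWGW D=YGYG B=YBYB
After move 2 (U): U=WWBB F=RRGW R=YBRR B=OOYB L=GWOO
After move 3 (F'): F=RWRG U=WWYR R=GBYR D=WOYG L=GBOB
After move 4 (R'): R=BRGY U=WYYO F=RWRR D=WWYG B=GOOB
After move 5 (F): F=RRRW U=WYBB R=YROY D=GBYG L=GWOW
After move 6 (U): U=BWBY F=YRRW R=GOOY B=GWOB L=RROW
After move 7 (R): R=OGYO U=BRBW F=YBRG D=GOYG B=YWWB
Query: D face = GOYG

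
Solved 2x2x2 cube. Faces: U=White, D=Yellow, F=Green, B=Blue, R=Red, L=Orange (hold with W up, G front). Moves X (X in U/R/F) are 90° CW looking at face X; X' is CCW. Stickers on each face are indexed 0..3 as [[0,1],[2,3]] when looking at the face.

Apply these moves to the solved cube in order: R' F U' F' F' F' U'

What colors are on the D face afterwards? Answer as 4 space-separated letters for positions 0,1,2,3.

Answer: B G Y G

Derivation:
After move 1 (R'): R=RRRR U=WBWB F=GWGW D=YGYG B=YBYB
After move 2 (F): F=GGWW U=WBOO R=WRBR D=RRYG L=OYOG
After move 3 (U'): U=BOWO F=OYWW R=GGBR B=WRYB L=YBOG
After move 4 (F'): F=YWOW U=BOGB R=RGRR D=BGYG L=YOOW
After move 5 (F'): F=WWYO U=BORR R=GGBR D=OWYG L=YBOG
After move 6 (F'): F=WOWY U=BOGB R=WGOR D=BGYG L=YROR
After move 7 (U'): U=OBBG F=YRWY R=WOOR B=WGYB L=WROR
Query: D face = BGYG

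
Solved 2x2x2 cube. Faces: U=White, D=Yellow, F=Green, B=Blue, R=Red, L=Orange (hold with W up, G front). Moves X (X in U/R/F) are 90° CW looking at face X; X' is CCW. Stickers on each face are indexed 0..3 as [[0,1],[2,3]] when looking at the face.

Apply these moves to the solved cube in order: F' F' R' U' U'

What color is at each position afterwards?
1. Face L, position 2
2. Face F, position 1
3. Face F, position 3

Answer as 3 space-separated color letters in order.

Answer: O B Y

Derivation:
After move 1 (F'): F=GGGG U=WWRR R=YRYR D=OOYY L=OWOW
After move 2 (F'): F=GGGG U=WWYY R=OROR D=WWYY L=OROR
After move 3 (R'): R=RROO U=WBYB F=GWGY D=WGYG B=YBWB
After move 4 (U'): U=BBWY F=ORGY R=GWOO B=RRWB L=YBOR
After move 5 (U'): U=BYBW F=YBGY R=OROO B=GWWB L=RROR
Query 1: L[2] = O
Query 2: F[1] = B
Query 3: F[3] = Y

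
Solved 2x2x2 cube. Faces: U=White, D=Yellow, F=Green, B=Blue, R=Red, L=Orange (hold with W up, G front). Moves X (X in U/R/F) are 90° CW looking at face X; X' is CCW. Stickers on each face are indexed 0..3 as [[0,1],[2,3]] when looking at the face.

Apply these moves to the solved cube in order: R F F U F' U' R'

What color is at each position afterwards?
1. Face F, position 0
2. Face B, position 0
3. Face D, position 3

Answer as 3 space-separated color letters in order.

After move 1 (R): R=RRRR U=WGWG F=GYGY D=YBYB B=WBWB
After move 2 (F): F=GGYY U=WGOO R=WRGR D=RRYB L=OYOB
After move 3 (F): F=YGYG U=WGBY R=OROR D=GWYB L=OROR
After move 4 (U): U=BWYG F=ORYG R=WBOR B=ORWB L=YGOR
After move 5 (F'): F=RGOY U=BWWO R=WBGR D=GRYB L=YGOY
After move 6 (U'): U=WOBW F=YGOY R=RGGR B=WBWB L=OROY
After move 7 (R'): R=GRRG U=WWBW F=YOOW D=GGYY B=BBRB
Query 1: F[0] = Y
Query 2: B[0] = B
Query 3: D[3] = Y

Answer: Y B Y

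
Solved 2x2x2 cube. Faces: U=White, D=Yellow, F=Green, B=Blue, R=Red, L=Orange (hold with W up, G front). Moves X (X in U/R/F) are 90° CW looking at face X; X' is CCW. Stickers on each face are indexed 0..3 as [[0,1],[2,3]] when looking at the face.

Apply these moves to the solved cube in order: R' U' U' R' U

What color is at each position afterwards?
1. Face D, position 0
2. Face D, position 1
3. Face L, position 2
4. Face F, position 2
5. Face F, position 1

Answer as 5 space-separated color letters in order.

Answer: Y B O G R

Derivation:
After move 1 (R'): R=RRRR U=WBWB F=GWGW D=YGYG B=YBYB
After move 2 (U'): U=BBWW F=OOGW R=GWRR B=RRYB L=YBOO
After move 3 (U'): U=BWBW F=YBGW R=OORR B=GWYB L=RROO
After move 4 (R'): R=OROR U=BYBG F=YWGW D=YBYW B=GWGB
After move 5 (U): U=BBGY F=ORGW R=GWOR B=RRGB L=YWOO
Query 1: D[0] = Y
Query 2: D[1] = B
Query 3: L[2] = O
Query 4: F[2] = G
Query 5: F[1] = R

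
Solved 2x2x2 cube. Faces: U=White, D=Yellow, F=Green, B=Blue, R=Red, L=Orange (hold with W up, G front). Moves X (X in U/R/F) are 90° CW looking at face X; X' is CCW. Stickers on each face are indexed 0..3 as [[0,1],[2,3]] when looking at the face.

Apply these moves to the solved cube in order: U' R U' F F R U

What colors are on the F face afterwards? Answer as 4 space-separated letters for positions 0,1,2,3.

Answer: R O B R

Derivation:
After move 1 (U'): U=WWWW F=OOGG R=GGRR B=RRBB L=BBOO
After move 2 (R): R=RGRG U=WOWG F=OYGY D=YBYR B=WRWB
After move 3 (U'): U=OGWW F=BBGY R=OYRG B=RGWB L=WROO
After move 4 (F): F=GBYB U=OGOR R=WYWG D=ROYR L=WYOB
After move 5 (F): F=YGBB U=OGBY R=OYRG D=WWYR L=WROO
After move 6 (R): R=ROGY U=OGBB F=YWBR D=WWYR B=YGGB
After move 7 (U): U=BOBG F=ROBR R=YGGY B=WRGB L=YWOO
Query: F face = ROBR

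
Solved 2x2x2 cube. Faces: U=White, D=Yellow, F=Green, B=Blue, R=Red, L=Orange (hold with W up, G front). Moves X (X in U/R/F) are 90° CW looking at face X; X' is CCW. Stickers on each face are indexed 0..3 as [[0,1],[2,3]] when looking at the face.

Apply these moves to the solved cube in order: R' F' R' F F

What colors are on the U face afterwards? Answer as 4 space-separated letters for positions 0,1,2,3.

After move 1 (R'): R=RRRR U=WBWB F=GWGW D=YGYG B=YBYB
After move 2 (F'): F=WWGG U=WBRR R=GRYR D=OOYG L=OBOW
After move 3 (R'): R=RRGY U=WYRY F=WBGR D=OWYG B=GBOB
After move 4 (F): F=GWRB U=WYWB R=RRYY D=GRYG L=OOOW
After move 5 (F): F=RGBW U=WYWO R=WRBY D=YRYG L=OGOR
Query: U face = WYWO

Answer: W Y W O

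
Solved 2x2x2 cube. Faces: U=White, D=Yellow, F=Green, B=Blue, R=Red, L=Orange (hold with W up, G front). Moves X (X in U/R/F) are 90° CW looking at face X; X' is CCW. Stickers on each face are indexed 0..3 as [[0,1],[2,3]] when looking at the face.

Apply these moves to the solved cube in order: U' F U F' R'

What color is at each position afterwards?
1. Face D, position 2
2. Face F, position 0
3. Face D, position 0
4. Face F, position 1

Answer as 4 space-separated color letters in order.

Answer: Y G O W

Derivation:
After move 1 (U'): U=WWWW F=OOGG R=GGRR B=RRBB L=BBOO
After move 2 (F): F=GOGO U=WWOB R=WGWR D=RGYY L=BYOY
After move 3 (U): U=OWBW F=WGGO R=RRWR B=BYBB L=GOOY
After move 4 (F'): F=GOWG U=OWRW R=GRRR D=OYYY L=GWOB
After move 5 (R'): R=RRGR U=OBRB F=GWWW D=OOYG B=YYYB
Query 1: D[2] = Y
Query 2: F[0] = G
Query 3: D[0] = O
Query 4: F[1] = W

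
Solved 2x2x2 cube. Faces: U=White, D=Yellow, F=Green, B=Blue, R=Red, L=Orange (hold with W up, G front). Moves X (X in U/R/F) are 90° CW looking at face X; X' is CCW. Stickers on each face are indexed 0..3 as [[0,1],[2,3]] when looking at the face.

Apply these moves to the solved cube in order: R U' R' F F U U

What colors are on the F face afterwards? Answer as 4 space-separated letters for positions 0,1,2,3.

After move 1 (R): R=RRRR U=WGWG F=GYGY D=YBYB B=WBWB
After move 2 (U'): U=GGWW F=OOGY R=GYRR B=RRWB L=WBOO
After move 3 (R'): R=YRGR U=GWWR F=OGGW D=YOYY B=BRBB
After move 4 (F): F=GOWG U=GWOB R=WRRR D=GYYY L=WYOO
After move 5 (F): F=WGGO U=GWOY R=ORBR D=RWYY L=WGOY
After move 6 (U): U=OGYW F=ORGO R=BRBR B=WGBB L=WGOY
After move 7 (U): U=YOWG F=BRGO R=WGBR B=WGBB L=OROY
Query: F face = BRGO

Answer: B R G O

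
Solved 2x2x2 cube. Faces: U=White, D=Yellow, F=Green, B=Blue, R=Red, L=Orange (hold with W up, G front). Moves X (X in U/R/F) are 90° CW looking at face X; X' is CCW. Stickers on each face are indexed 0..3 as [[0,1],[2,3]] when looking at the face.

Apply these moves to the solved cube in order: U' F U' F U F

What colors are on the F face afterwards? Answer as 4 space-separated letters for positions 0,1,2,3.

Answer: O W Y O

Derivation:
After move 1 (U'): U=WWWW F=OOGG R=GGRR B=RRBB L=BBOO
After move 2 (F): F=GOGO U=WWOB R=WGWR D=RGYY L=BYOY
After move 3 (U'): U=WBWO F=BYGO R=GOWR B=WGBB L=RROY
After move 4 (F): F=GBOY U=WBYR R=WOOR D=WGYY L=RROG
After move 5 (U): U=YWRB F=WOOY R=WGOR B=RRBB L=GBOG
After move 6 (F): F=OWYO U=YWGB R=RGBR D=OWYY L=GWOG
Query: F face = OWYO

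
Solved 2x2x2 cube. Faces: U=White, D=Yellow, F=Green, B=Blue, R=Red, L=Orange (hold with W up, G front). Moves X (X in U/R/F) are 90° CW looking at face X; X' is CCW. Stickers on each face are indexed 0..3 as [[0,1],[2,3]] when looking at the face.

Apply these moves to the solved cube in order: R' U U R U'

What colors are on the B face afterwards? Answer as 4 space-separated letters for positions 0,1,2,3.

After move 1 (R'): R=RRRR U=WBWB F=GWGW D=YGYG B=YBYB
After move 2 (U): U=WWBB F=RRGW R=YBRR B=OOYB L=GWOO
After move 3 (U): U=BWBW F=YBGW R=OORR B=GWYB L=RROO
After move 4 (R): R=RORO U=BBBW F=YGGG D=YYYG B=WWWB
After move 5 (U'): U=BWBB F=RRGG R=YGRO B=ROWB L=WWOO
Query: B face = ROWB

Answer: R O W B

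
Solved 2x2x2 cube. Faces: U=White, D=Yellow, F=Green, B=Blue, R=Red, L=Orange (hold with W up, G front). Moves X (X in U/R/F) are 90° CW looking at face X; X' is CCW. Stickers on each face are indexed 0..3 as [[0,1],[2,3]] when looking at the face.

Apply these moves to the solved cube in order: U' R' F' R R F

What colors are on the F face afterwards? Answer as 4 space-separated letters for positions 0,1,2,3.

Answer: O W Y Y

Derivation:
After move 1 (U'): U=WWWW F=OOGG R=GGRR B=RRBB L=BBOO
After move 2 (R'): R=GRGR U=WBWR F=OWGW D=YOYG B=YRYB
After move 3 (F'): F=WWOG U=WBGG R=ORYR D=BOYG L=BROW
After move 4 (R): R=YORR U=WWGG F=WOOG D=BYYY B=GRBB
After move 5 (R): R=RYRO U=WOGG F=WYOY D=BBYG B=GRWB
After move 6 (F): F=OWYY U=WOWR R=GYGO D=RRYG L=BBOB
Query: F face = OWYY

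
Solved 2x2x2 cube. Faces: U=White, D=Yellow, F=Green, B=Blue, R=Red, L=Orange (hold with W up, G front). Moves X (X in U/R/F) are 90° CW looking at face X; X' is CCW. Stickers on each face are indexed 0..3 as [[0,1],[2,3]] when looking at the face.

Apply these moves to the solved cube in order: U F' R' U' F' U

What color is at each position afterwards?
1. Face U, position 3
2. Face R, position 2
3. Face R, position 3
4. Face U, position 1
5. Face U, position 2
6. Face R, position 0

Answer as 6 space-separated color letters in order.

After move 1 (U): U=WWWW F=RRGG R=BBRR B=OOBB L=GGOO
After move 2 (F'): F=RGRG U=WWBR R=YBYR D=GOYY L=GWOW
After move 3 (R'): R=BRYY U=WBBO F=RWRR D=GGYG B=YOOB
After move 4 (U'): U=BOWB F=GWRR R=RWYY B=BROB L=YOOW
After move 5 (F'): F=WRGR U=BORY R=GWGY D=OWYG L=YBOW
After move 6 (U): U=RBYO F=GWGR R=BRGY B=YBOB L=WROW
Query 1: U[3] = O
Query 2: R[2] = G
Query 3: R[3] = Y
Query 4: U[1] = B
Query 5: U[2] = Y
Query 6: R[0] = B

Answer: O G Y B Y B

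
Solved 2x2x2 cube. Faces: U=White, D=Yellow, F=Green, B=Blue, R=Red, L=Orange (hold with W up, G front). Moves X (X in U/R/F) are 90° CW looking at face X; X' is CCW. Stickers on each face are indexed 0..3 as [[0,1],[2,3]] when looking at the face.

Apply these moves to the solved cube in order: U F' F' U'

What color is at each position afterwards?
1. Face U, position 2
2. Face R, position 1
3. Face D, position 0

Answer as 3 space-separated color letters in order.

After move 1 (U): U=WWWW F=RRGG R=BBRR B=OOBB L=GGOO
After move 2 (F'): F=RGRG U=WWBR R=YBYR D=GOYY L=GWOW
After move 3 (F'): F=GGRR U=WWYY R=OBGR D=WWYY L=GROB
After move 4 (U'): U=WYWY F=GRRR R=GGGR B=OBBB L=OOOB
Query 1: U[2] = W
Query 2: R[1] = G
Query 3: D[0] = W

Answer: W G W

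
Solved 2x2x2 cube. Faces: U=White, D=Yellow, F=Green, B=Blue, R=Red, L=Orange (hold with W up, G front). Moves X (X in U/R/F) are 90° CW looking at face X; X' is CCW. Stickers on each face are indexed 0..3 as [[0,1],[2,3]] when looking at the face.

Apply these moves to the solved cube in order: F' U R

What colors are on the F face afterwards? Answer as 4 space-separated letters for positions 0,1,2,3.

After move 1 (F'): F=GGGG U=WWRR R=YRYR D=OOYY L=OWOW
After move 2 (U): U=RWRW F=YRGG R=BBYR B=OWBB L=GGOW
After move 3 (R): R=YBRB U=RRRG F=YOGY D=OBYO B=WWWB
Query: F face = YOGY

Answer: Y O G Y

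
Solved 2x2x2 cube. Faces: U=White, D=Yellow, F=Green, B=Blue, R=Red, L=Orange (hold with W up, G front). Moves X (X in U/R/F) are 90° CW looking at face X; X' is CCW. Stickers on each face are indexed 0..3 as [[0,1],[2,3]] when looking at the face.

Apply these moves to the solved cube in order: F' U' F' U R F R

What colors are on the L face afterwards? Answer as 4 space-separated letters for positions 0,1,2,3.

Answer: W B O B

Derivation:
After move 1 (F'): F=GGGG U=WWRR R=YRYR D=OOYY L=OWOW
After move 2 (U'): U=WRWR F=OWGG R=GGYR B=YRBB L=BBOW
After move 3 (F'): F=WGOG U=WRGY R=OGOR D=BWYY L=BROW
After move 4 (U): U=GWYR F=OGOG R=YROR B=BRBB L=WGOW
After move 5 (R): R=OYRR U=GGYG F=OWOY D=BBYB B=RRWB
After move 6 (F): F=OOYW U=GGWG R=YYGR D=ROYB L=WBOB
After move 7 (R): R=GYRY U=GOWW F=OOYB D=RWYR B=GRGB
Query: L face = WBOB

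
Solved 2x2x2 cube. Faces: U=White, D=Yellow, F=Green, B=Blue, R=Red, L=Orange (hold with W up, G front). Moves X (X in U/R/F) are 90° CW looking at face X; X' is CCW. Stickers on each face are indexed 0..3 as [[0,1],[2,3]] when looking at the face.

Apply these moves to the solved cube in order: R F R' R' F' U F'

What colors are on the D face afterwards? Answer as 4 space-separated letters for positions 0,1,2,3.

Answer: W O Y O

Derivation:
After move 1 (R): R=RRRR U=WGWG F=GYGY D=YBYB B=WBWB
After move 2 (F): F=GGYY U=WGOO R=WRGR D=RRYB L=OYOB
After move 3 (R'): R=RRWG U=WWOW F=GGYO D=RGYY B=BBRB
After move 4 (R'): R=RGRW U=WROB F=GWYW D=RGYO B=YBGB
After move 5 (F'): F=WWGY U=WRRR R=GGRW D=YBYO L=OBOO
After move 6 (U): U=RWRR F=GGGY R=YBRW B=OBGB L=WWOO
After move 7 (F'): F=GYGG U=RWYR R=BBYW D=WOYO L=WROR
Query: D face = WOYO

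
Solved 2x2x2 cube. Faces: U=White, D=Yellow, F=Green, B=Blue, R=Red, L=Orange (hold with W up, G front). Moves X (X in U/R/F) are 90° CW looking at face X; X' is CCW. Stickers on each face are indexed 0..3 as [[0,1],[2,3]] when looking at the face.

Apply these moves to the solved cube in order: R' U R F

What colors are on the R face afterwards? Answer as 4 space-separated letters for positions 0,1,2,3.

After move 1 (R'): R=RRRR U=WBWB F=GWGW D=YGYG B=YBYB
After move 2 (U): U=WWBB F=RRGW R=YBRR B=OOYB L=GWOO
After move 3 (R): R=RYRB U=WRBW F=RGGG D=YYYO B=BOWB
After move 4 (F): F=GRGG U=WROW R=BYWB D=RRYO L=GYOY
Query: R face = BYWB

Answer: B Y W B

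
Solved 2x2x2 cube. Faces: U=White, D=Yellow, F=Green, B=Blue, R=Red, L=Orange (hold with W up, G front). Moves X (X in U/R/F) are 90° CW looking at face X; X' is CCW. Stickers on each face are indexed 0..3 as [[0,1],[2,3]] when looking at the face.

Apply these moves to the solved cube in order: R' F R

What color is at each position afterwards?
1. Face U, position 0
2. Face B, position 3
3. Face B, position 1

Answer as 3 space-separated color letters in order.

After move 1 (R'): R=RRRR U=WBWB F=GWGW D=YGYG B=YBYB
After move 2 (F): F=GGWW U=WBOO R=WRBR D=RRYG L=OYOG
After move 3 (R): R=BWRR U=WGOW F=GRWG D=RYYY B=OBBB
Query 1: U[0] = W
Query 2: B[3] = B
Query 3: B[1] = B

Answer: W B B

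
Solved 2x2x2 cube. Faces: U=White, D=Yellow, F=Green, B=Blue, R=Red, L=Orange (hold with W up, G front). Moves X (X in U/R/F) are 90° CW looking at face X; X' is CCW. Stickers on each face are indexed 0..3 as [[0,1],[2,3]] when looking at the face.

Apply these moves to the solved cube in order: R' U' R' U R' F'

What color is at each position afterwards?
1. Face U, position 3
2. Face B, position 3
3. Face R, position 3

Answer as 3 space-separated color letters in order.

Answer: G B G

Derivation:
After move 1 (R'): R=RRRR U=WBWB F=GWGW D=YGYG B=YBYB
After move 2 (U'): U=BBWW F=OOGW R=GWRR B=RRYB L=YBOO
After move 3 (R'): R=WRGR U=BYWR F=OBGW D=YOYW B=GRGB
After move 4 (U): U=WBRY F=WRGW R=GRGR B=YBGB L=OBOO
After move 5 (R'): R=RRGG U=WGRY F=WBGY D=YRYW B=WBOB
After move 6 (F'): F=BYWG U=WGRG R=RRYG D=BOYW L=OYOR
Query 1: U[3] = G
Query 2: B[3] = B
Query 3: R[3] = G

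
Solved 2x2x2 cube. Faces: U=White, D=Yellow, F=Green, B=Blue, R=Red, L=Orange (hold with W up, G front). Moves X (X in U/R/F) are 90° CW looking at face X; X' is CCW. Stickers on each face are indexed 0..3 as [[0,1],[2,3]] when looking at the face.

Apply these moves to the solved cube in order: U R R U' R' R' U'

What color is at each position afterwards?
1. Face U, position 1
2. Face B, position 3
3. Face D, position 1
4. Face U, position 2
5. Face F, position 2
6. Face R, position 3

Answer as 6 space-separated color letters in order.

Answer: W B Y Y G R

Derivation:
After move 1 (U): U=WWWW F=RRGG R=BBRR B=OOBB L=GGOO
After move 2 (R): R=RBRB U=WRWG F=RYGY D=YBYO B=WOWB
After move 3 (R): R=RRBB U=WYWY F=RBGO D=YWYW B=GORB
After move 4 (U'): U=YYWW F=GGGO R=RBBB B=RRRB L=GOOO
After move 5 (R'): R=BBRB U=YRWR F=GYGW D=YGYO B=WRWB
After move 6 (R'): R=BBBR U=YWWW F=GRGR D=YYYW B=ORGB
After move 7 (U'): U=WWYW F=GOGR R=GRBR B=BBGB L=OROO
Query 1: U[1] = W
Query 2: B[3] = B
Query 3: D[1] = Y
Query 4: U[2] = Y
Query 5: F[2] = G
Query 6: R[3] = R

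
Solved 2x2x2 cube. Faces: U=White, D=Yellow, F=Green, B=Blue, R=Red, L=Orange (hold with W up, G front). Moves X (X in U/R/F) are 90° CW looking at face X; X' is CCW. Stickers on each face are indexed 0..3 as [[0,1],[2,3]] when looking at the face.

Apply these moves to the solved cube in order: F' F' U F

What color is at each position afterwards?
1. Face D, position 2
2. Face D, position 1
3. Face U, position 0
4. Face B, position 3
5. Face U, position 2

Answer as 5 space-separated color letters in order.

After move 1 (F'): F=GGGG U=WWRR R=YRYR D=OOYY L=OWOW
After move 2 (F'): F=GGGG U=WWYY R=OROR D=WWYY L=OROR
After move 3 (U): U=YWYW F=ORGG R=BBOR B=ORBB L=GGOR
After move 4 (F): F=GOGR U=YWRG R=YBWR D=OBYY L=GWOW
Query 1: D[2] = Y
Query 2: D[1] = B
Query 3: U[0] = Y
Query 4: B[3] = B
Query 5: U[2] = R

Answer: Y B Y B R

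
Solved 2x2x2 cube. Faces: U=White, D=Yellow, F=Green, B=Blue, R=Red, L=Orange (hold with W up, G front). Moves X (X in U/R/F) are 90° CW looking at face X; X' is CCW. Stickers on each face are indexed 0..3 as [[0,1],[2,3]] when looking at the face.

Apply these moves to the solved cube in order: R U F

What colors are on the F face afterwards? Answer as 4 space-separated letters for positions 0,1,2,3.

After move 1 (R): R=RRRR U=WGWG F=GYGY D=YBYB B=WBWB
After move 2 (U): U=WWGG F=RRGY R=WBRR B=OOWB L=GYOO
After move 3 (F): F=GRYR U=WWOY R=GBGR D=RWYB L=GYOB
Query: F face = GRYR

Answer: G R Y R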